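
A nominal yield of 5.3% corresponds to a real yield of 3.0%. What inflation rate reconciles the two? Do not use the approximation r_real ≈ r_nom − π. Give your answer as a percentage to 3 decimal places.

From (1+r_nom) = (1+r_real)(1+π), we get 1+π = (1 + 5.3%)/(1 + 3.0%) = 1.053/1.030 ≈ 1.02233.
So π ≈ 2.2330%.

2.233%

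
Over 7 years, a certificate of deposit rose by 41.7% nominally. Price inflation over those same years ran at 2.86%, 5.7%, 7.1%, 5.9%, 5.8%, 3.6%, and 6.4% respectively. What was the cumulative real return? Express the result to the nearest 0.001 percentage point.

Cumulative inflation factor: 1.0286 × 1.057 × 1.071 × 1.059 × 1.058 × 1.036 × 1.064 ≈ 1.43812.
Nominal growth factor: 1.41700. Real growth factor = 1.41700 / 1.43812 ≈ 0.98532.
Total real return ≈ -1.4683%.

-1.468%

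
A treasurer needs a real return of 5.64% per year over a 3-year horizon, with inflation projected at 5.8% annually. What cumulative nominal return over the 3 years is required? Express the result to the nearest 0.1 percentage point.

39.6%

Required annual nominal rate: (1+5.64%)(1+5.8%) − 1 = 11.76712%.
Cumulative over 3 years: (1 + 0.1176712)^3 − 1 ≈ 0.39618.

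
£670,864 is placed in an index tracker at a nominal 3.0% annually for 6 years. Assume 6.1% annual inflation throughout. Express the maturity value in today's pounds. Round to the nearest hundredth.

Nominal value at maturity: £670,864 × (1 + 3.0%)^6 ≈ £801,046.70.
Price-level factor over 6 years: (1 + 6.1%)^6 ≈ 1.4265674267.
Dividing the nominal maturity value by the price-level factor gives the value in today's money.

£561,520.39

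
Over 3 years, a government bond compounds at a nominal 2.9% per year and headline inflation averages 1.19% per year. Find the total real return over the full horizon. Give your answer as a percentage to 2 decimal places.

5.16%

The annual real rate is (1+2.9%)/(1+1.19%) − 1 = 1.6899%.
Compounded over 3 years: (1 + 0.016899)^3 − 1 ≈ 0.05156.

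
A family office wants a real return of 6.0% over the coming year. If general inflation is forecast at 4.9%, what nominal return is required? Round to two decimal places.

By the Fisher equation, 1 + r_nom = (1 + 6.0%)(1 + 4.9%) = 1.060 × 1.049 = 1.11194.
So r_nom = 11.194%.

11.19%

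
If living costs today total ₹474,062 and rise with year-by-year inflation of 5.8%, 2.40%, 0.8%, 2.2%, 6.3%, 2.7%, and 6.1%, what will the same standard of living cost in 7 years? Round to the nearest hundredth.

₹612,845.91

Cumulative price-level factor: 1.058 × 1.0240 × 1.008 × 1.022 × 1.063 × 1.027 × 1.061 ≈ 1.2927547562.
The nominal amount required is ₹474,062 scaled up by that factor.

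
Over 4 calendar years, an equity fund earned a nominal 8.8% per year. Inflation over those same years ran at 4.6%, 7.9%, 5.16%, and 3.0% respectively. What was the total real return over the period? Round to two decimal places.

Cumulative inflation factor: 1.046 × 1.079 × 1.0516 × 1.030 ≈ 1.22248.
Nominal growth factor: 1.40125. Real growth factor = 1.40125 / 1.22248 ≈ 1.14624.
Total real return ≈ 14.6238%.

14.62%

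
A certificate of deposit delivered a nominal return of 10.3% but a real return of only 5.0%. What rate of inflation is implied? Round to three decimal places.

5.048%

From (1+r_nom) = (1+r_real)(1+π), we get 1+π = (1 + 10.3%)/(1 + 5.0%) = 1.103/1.050 ≈ 1.05048.
So π ≈ 5.0476%.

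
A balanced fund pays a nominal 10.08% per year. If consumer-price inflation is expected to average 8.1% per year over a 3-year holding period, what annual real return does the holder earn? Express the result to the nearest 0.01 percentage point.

With constant rates the annual real return is the same each year: (1+10.08%)/(1+8.1%) − 1 = 0.01832.

1.83%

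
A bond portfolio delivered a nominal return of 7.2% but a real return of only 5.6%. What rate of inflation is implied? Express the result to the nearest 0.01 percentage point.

From (1+r_nom) = (1+r_real)(1+π), we get 1+π = (1 + 7.2%)/(1 + 5.6%) = 1.072/1.056 ≈ 1.01515.
So π ≈ 1.5152%.

1.52%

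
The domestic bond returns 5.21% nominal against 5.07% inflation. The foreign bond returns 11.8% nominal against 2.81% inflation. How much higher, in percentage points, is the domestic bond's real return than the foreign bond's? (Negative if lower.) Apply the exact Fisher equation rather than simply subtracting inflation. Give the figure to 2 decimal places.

-8.61

The domestic bond real return: 1.0521/1.0507 − 1 = 0.133%.
The foreign bond real return: 1.118/1.0281 − 1 = 8.744%.
Difference: 0.133 − 8.744 = -8.611 pp.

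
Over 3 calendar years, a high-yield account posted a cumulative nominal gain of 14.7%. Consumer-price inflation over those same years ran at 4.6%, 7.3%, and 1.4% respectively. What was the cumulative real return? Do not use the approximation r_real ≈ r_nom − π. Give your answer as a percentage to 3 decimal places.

0.785%

Cumulative inflation factor: 1.046 × 1.073 × 1.014 ≈ 1.13807.
Nominal growth factor: 1.14700. Real growth factor = 1.14700 / 1.13807 ≈ 1.00785.
Total real return ≈ 0.7846%.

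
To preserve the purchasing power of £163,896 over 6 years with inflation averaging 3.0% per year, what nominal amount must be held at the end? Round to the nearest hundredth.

Cumulative price-level factor: (1+3.0%)^6 ≈ 1.1940522965.
Multiplying £163,896 by the price-level factor gives the future nominal sum.

£195,700.40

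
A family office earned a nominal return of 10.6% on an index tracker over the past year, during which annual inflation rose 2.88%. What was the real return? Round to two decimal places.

7.50%

Real return via the Fisher equation: (1 + 10.6%)/(1 + 2.88%) − 1 = 1.106/1.0288 − 1 ≈ 0.07504.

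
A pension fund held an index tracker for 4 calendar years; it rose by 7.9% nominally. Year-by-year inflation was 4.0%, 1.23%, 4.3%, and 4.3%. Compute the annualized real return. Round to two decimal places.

Cumulative inflation factor: 1.040 × 1.0123 × 1.043 × 1.043 ≈ 1.14528.
Nominal growth factor: 1.07900. Real growth factor = 1.07900 / 1.14528 ≈ 0.94213.
Annualized: 0.94213^(1/4) − 1 ≈ -0.01479.

-1.48%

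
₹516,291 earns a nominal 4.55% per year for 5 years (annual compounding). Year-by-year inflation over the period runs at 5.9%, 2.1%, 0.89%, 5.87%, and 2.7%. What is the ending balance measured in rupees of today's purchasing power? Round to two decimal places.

₹543,752.87

Nominal value at maturity: ₹516,291 × (1 + 4.55%)^5 ≈ ₹644,933.21.
Price-level factor over 5 years: 1.059 × 1.021 × 1.0089 × 1.0587 × 1.027 ≈ 1.1860778100.
The maturity value deflated by that factor is the answer in today's purchasing power.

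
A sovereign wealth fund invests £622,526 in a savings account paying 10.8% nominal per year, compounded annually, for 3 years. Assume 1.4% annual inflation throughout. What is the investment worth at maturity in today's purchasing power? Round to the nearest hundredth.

Nominal value at maturity: £622,526 × (1 + 10.8%)^3 ≈ £846,792.06.
Price-level factor over 3 years: (1 + 1.4%)^3 = 1.042590744.
The maturity value deflated by that factor is the answer in today's purchasing power.

£812,199.86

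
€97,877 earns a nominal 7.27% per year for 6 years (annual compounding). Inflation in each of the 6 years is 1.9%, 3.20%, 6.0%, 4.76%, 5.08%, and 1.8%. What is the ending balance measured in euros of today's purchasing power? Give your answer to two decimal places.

Nominal value at maturity: €97,877 × (1 + 7.27%)^6 ≈ €149,124.96.
Price-level factor over 6 years: 1.019 × 1.0320 × 1.060 × 1.0476 × 1.0508 × 1.018 ≈ 1.2491744087.
The maturity value deflated by that factor is the answer in today's purchasing power.

€119,378.81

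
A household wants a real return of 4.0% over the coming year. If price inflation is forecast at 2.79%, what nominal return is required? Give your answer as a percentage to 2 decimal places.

6.90%

By the Fisher equation, 1 + r_nom = (1 + 4.0%)(1 + 2.79%) = 1.040 × 1.0279 = 1.069016.
So r_nom = 6.9016%.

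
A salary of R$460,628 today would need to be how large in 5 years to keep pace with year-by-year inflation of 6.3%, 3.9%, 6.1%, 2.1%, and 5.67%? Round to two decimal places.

Cumulative price-level factor: 1.063 × 1.039 × 1.061 × 1.021 × 1.0567 ≈ 1.2642752774.
Multiplying R$460,628 by the price-level factor gives the future nominal sum.

R$582,360.59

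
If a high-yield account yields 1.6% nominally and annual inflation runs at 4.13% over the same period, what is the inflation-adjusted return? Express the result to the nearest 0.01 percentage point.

-2.43%

Real return via the Fisher equation: (1 + 1.6%)/(1 + 4.13%) − 1 = 1.016/1.0413 − 1 ≈ -0.02430.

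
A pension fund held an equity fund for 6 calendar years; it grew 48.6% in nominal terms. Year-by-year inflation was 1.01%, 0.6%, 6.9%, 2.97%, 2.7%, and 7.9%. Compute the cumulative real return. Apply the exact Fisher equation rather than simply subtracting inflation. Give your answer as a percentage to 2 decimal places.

Cumulative inflation factor: 1.0101 × 1.006 × 1.069 × 1.0297 × 1.027 × 1.079 ≈ 1.23949.
Nominal growth factor: 1.48600. Real growth factor = 1.48600 / 1.23949 ≈ 1.19888.
Total real return ≈ 19.8881%.

19.89%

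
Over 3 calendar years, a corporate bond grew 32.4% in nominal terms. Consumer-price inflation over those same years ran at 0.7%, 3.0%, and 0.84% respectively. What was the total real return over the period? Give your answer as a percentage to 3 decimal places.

26.587%

Cumulative inflation factor: 1.007 × 1.030 × 1.0084 ≈ 1.04592.
Nominal growth factor: 1.32400. Real growth factor = 1.32400 / 1.04592 ≈ 1.26587.
Total real return ≈ 26.5868%.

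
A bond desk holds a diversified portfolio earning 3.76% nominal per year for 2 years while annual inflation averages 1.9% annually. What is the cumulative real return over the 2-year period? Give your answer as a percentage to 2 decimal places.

The annual real rate is (1+3.76%)/(1+1.9%) − 1 = 1.8253%.
Compounded over 2 years: (1 + 0.018253)^2 − 1 ≈ 0.03684.

3.68%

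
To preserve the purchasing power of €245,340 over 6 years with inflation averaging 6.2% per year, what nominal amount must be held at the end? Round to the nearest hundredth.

€351,977.95

Cumulative price-level factor: (1+6.2%)^6 ≈ 1.4346537586.
The nominal amount required is €245,340 scaled up by that factor.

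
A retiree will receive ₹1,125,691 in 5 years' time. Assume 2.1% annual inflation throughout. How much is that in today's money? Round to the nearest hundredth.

₹1,014,589.78

Price-level factor over 5 years: (1 + 2.1%)^5 ≈ 1.1095035865.
Purchasing power today: ₹1,125,691 divided by that factor.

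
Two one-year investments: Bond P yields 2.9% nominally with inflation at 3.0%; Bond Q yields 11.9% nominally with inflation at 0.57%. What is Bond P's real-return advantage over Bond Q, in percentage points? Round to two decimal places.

Bond P real return: 1.029/1.030 − 1 = -0.097%.
Bond Q real return: 1.119/1.0057 − 1 = 11.266%.
Difference: -0.097 − 11.266 = -11.363 pp.

-11.36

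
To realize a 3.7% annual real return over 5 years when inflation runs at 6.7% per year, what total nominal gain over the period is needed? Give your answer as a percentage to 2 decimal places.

Required annual nominal rate: (1+3.7%)(1+6.7%) − 1 = 10.6479%.
Cumulative over 5 years: (1 + 0.106479)^5 − 1 ≈ 0.65850.

65.85%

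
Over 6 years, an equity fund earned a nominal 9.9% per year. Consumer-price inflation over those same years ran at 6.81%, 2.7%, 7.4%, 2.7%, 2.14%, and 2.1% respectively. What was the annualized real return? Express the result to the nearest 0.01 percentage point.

5.72%

Cumulative inflation factor: 1.0681 × 1.027 × 1.074 × 1.027 × 1.0214 × 1.021 ≈ 1.26177.
Nominal growth factor: 1.76192. Real growth factor = 1.76192 / 1.26177 ≈ 1.39639.
Annualized: 1.39639^(1/6) − 1 ≈ 0.05723.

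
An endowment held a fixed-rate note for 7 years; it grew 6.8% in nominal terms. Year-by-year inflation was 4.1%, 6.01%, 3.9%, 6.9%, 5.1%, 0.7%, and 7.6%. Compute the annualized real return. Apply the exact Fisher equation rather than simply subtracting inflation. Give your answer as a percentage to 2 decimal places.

-3.75%

Cumulative inflation factor: 1.041 × 1.0601 × 1.039 × 1.069 × 1.051 × 1.007 × 1.076 ≈ 1.39584.
Nominal growth factor: 1.06800. Real growth factor = 1.06800 / 1.39584 ≈ 0.76513.
Annualized: 0.76513^(1/7) − 1 ≈ -0.03752.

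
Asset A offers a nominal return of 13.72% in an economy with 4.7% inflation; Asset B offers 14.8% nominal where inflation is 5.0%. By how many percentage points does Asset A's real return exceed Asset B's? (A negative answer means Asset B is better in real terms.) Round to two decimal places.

Asset A real return: 1.1372/1.047 − 1 = 8.615%.
Asset B real return: 1.148/1.050 − 1 = 9.333%.
Difference: 8.615 − 9.333 = -0.718 pp.

-0.72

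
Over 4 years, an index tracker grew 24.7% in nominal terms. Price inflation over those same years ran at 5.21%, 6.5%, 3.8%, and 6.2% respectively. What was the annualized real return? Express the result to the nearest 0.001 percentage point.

Cumulative inflation factor: 1.0521 × 1.065 × 1.038 × 1.062 ≈ 1.23518.
Nominal growth factor: 1.24700. Real growth factor = 1.24700 / 1.23518 ≈ 1.00957.
Annualized: 1.00957^(1/4) − 1 ≈ 0.00238.

0.238%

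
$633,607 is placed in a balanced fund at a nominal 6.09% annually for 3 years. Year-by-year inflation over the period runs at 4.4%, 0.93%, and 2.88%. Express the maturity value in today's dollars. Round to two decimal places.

Nominal value at maturity: $633,607 × (1 + 6.09%)^3 ≈ $756,559.89.
Price-level factor over 3 years: 1.044 × 1.0093 × 1.0288 ≈ 1.0840560250.
The maturity value deflated by that factor is the answer in today's purchasing power.

$697,897.41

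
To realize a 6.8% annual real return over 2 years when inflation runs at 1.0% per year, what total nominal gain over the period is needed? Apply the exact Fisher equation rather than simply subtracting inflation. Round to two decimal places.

16.36%

Required annual nominal rate: (1+6.8%)(1+1.0%) − 1 = 7.868%.
Cumulative over 2 years: (1 + 0.07868)^2 − 1 ≈ 0.16355.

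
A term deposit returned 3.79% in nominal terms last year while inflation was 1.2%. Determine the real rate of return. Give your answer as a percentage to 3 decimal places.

2.559%

Real return via the Fisher equation: (1 + 3.79%)/(1 + 1.2%) − 1 = 1.0379/1.012 − 1 ≈ 0.02559.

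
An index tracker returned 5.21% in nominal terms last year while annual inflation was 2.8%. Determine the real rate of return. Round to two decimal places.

2.34%

Real return via the Fisher equation: (1 + 5.21%)/(1 + 2.8%) − 1 = 1.0521/1.028 − 1 ≈ 0.02344.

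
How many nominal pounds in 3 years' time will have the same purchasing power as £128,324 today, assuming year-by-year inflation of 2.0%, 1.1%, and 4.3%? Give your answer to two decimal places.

Cumulative price-level factor: 1.020 × 1.011 × 1.043 = 1.07556246.
The nominal amount required is £128,324 scaled up by that factor.

£138,020.48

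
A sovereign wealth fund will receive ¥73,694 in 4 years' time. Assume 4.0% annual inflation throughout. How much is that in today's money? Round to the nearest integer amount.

Price-level factor over 4 years: (1 + 4.0%)^4 = 1.16985856.
Purchasing power today: ¥73,694 divided by that factor.

¥62,994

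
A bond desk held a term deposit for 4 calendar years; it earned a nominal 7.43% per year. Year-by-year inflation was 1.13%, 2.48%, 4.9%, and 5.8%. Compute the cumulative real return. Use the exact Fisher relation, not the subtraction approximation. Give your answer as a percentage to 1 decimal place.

15.8%

Cumulative inflation factor: 1.0113 × 1.0248 × 1.049 × 1.058 ≈ 1.15022.
Nominal growth factor: 1.33199. Real growth factor = 1.33199 / 1.15022 ≈ 1.15804.
Total real return ≈ 15.8036%.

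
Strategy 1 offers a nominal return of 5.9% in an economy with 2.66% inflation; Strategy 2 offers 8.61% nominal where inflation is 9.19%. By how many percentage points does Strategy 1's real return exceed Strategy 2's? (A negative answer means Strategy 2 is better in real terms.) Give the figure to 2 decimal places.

Strategy 1 real return: 1.059/1.0266 − 1 = 3.156%.
Strategy 2 real return: 1.0861/1.0919 − 1 = -0.531%.
Difference: 3.156 − (-0.531) = 3.687 pp.

3.69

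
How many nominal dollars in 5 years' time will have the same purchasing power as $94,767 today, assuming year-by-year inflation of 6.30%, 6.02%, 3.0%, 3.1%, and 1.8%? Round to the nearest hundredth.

Cumulative price-level factor: 1.0630 × 1.0602 × 1.030 × 1.031 × 1.018 ≈ 1.2183294222.
Multiplying $94,767 by the price-level factor gives the future nominal sum.

$115,457.42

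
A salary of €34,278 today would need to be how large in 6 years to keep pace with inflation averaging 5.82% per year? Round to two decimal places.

Cumulative price-level factor: (1+5.82%)^6 ≈ 1.4041274937.
The nominal amount required is €34,278 scaled up by that factor.

€48,130.68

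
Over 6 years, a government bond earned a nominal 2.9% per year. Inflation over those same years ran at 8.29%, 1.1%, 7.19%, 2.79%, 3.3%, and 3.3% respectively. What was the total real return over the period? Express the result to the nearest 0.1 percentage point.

-7.8%

Cumulative inflation factor: 1.0829 × 1.011 × 1.0719 × 1.0279 × 1.033 × 1.033 ≈ 1.28720.
Nominal growth factor: 1.18711. Real growth factor = 1.18711 / 1.28720 ≈ 0.92225.
Total real return ≈ -7.7754%.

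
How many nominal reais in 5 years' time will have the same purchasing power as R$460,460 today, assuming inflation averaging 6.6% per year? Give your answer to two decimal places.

R$633,837.50

Cumulative price-level factor: (1+6.6%)^5 ≈ 1.3765310860.
The nominal amount required is R$460,460 scaled up by that factor.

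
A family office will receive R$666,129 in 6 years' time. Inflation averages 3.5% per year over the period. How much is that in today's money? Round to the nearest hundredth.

Price-level factor over 6 years: (1 + 3.5%)^6 ≈ 1.2292553263.
Purchasing power today: R$666,129 divided by that factor.

R$541,896.37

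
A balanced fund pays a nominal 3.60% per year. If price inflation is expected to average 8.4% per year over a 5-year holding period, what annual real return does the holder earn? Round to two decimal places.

With constant rates the annual real return is the same each year: (1+3.60%)/(1+8.4%) − 1 = -0.04428.

-4.43%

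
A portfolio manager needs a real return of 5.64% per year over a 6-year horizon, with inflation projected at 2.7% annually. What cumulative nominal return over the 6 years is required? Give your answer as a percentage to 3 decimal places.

Required annual nominal rate: (1+5.64%)(1+2.7%) − 1 = 8.49228%.
Cumulative over 6 years: (1 + 0.0849228)^6 − 1 ≈ 0.63077.

63.077%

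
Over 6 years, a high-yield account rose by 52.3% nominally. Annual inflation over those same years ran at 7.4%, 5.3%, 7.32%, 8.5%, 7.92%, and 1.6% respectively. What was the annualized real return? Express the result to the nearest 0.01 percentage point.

Cumulative inflation factor: 1.074 × 1.053 × 1.0732 × 1.085 × 1.0792 × 1.016 ≈ 1.44391.
Nominal growth factor: 1.52300. Real growth factor = 1.52300 / 1.44391 ≈ 1.05478.
Annualized: 1.05478^(1/6) − 1 ≈ 0.00893.

0.89%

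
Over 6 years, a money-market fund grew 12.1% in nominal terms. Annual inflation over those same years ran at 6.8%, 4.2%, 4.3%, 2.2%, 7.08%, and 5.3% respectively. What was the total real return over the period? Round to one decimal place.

Cumulative inflation factor: 1.068 × 1.042 × 1.043 × 1.022 × 1.0708 × 1.053 ≈ 1.33755.
Nominal growth factor: 1.12100. Real growth factor = 1.12100 / 1.33755 ≈ 0.83810.
Total real return ≈ -16.1902%.

-16.2%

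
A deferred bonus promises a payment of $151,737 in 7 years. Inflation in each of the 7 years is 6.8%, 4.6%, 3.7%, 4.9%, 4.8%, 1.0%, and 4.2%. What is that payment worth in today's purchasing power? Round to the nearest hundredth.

Price-level factor over 7 years: 1.068 × 1.046 × 1.037 × 1.049 × 1.048 × 1.010 × 1.042 ≈ 1.3403170962.
Purchasing power today: $151,737 divided by that factor.

$113,209.78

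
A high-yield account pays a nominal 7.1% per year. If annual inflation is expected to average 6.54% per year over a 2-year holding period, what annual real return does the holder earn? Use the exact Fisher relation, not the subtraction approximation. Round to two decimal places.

0.53%

With constant rates the annual real return is the same each year: (1+7.1%)/(1+6.54%) − 1 = 0.00526.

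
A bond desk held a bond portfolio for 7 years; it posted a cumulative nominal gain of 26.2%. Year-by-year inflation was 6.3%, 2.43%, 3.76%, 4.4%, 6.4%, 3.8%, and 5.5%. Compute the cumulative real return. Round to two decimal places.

Cumulative inflation factor: 1.063 × 1.0243 × 1.0376 × 1.044 × 1.064 × 1.038 × 1.055 ≈ 1.37430.
Nominal growth factor: 1.26200. Real growth factor = 1.26200 / 1.37430 ≈ 0.91828.
Total real return ≈ -8.1716%.

-8.17%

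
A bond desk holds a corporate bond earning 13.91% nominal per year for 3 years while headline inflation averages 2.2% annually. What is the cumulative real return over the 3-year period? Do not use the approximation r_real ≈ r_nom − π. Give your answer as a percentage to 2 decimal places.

The annual real rate is (1+13.91%)/(1+2.2%) − 1 = 11.4579%.
Compounded over 3 years: (1 + 0.114579)^3 − 1 ≈ 0.38463.

38.46%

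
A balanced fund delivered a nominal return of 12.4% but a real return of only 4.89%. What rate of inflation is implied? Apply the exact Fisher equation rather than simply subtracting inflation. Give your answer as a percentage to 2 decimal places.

7.16%

From (1+r_nom) = (1+r_real)(1+π), we get 1+π = (1 + 12.4%)/(1 + 4.89%) = 1.124/1.0489 ≈ 1.07160.
So π ≈ 7.1599%.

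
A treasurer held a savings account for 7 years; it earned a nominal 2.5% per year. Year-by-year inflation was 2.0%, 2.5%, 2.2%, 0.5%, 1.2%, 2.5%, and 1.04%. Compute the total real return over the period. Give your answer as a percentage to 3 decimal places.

5.616%

Cumulative inflation factor: 1.020 × 1.025 × 1.022 × 1.005 × 1.012 × 1.025 × 1.0104 ≈ 1.12548.
Nominal growth factor: 1.18869. Real growth factor = 1.18869 / 1.12548 ≈ 1.05616.
Total real return ≈ 5.6157%.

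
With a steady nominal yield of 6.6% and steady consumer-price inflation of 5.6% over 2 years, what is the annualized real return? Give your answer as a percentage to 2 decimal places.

0.95%

With constant rates the annual real return is the same each year: (1+6.6%)/(1+5.6%) − 1 = 0.00947.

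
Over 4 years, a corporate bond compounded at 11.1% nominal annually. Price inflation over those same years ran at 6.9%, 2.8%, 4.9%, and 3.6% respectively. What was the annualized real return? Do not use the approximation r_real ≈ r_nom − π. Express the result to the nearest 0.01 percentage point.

Cumulative inflation factor: 1.069 × 1.028 × 1.049 × 1.036 ≈ 1.19428.
Nominal growth factor: 1.52355. Real growth factor = 1.52355 / 1.19428 ≈ 1.27570.
Annualized: 1.27570^(1/4) − 1 ≈ 0.06277.

6.28%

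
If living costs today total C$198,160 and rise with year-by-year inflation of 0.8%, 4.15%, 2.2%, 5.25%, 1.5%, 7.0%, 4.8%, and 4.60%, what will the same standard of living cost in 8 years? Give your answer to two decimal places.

C$266,410.65

Cumulative price-level factor: 1.008 × 1.0415 × 1.022 × 1.0525 × 1.015 × 1.070 × 1.048 × 1.0460 ≈ 1.3444219480.
The nominal amount required is C$198,160 scaled up by that factor.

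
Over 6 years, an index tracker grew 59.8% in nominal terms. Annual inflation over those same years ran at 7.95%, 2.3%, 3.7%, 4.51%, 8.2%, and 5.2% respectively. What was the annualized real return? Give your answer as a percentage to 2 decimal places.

2.70%

Cumulative inflation factor: 1.0795 × 1.023 × 1.037 × 1.0451 × 1.082 × 1.052 ≈ 1.36232.
Nominal growth factor: 1.59800. Real growth factor = 1.59800 / 1.36232 ≈ 1.17300.
Annualized: 1.17300^(1/6) − 1 ≈ 0.02695.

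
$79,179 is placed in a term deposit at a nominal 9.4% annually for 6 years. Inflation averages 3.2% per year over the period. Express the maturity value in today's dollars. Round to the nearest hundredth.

$112,366.22

Nominal value at maturity: $79,179 × (1 + 9.4%)^6 ≈ $135,741.91.
Price-level factor over 6 years: (1 + 3.2%)^6 ≈ 1.2080312910.
Dividing the nominal maturity value by the price-level factor gives the value in today's money.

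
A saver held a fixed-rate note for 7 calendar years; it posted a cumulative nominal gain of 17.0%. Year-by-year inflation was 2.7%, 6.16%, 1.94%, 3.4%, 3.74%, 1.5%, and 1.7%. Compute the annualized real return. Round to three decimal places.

Cumulative inflation factor: 1.027 × 1.0616 × 1.0194 × 1.034 × 1.0374 × 1.015 × 1.017 ≈ 1.23064.
Nominal growth factor: 1.17000. Real growth factor = 1.17000 / 1.23064 ≈ 0.95073.
Annualized: 0.95073^(1/7) − 1 ≈ -0.00719.

-0.719%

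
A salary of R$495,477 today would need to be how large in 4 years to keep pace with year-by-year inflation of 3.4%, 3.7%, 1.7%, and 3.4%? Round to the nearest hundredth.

R$558,681.49

Cumulative price-level factor: 1.034 × 1.037 × 1.017 × 1.034 ≈ 1.1275629231.
The nominal amount required is R$495,477 scaled up by that factor.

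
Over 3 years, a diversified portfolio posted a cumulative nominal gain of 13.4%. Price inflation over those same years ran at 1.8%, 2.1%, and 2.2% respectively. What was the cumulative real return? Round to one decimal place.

Cumulative inflation factor: 1.018 × 1.021 × 1.022 ≈ 1.06224.
Nominal growth factor: 1.13400. Real growth factor = 1.13400 / 1.06224 ≈ 1.06755.
Total real return ≈ 6.7551%.

6.8%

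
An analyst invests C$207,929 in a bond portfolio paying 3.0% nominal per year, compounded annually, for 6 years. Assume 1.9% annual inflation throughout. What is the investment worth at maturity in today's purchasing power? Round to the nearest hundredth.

Nominal value at maturity: C$207,929 × (1 + 3.0%)^6 ≈ C$248,278.10.
Price-level factor over 6 years: (1 + 1.9%)^6 ≈ 1.1195541497.
Dividing the nominal maturity value by the price-level factor gives the value in today's money.

C$221,765.16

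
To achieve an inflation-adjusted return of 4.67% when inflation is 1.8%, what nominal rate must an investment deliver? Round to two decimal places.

By the Fisher equation, 1 + r_nom = (1 + 4.67%)(1 + 1.8%) = 1.0467 × 1.018 = 1.0655406.
So r_nom = 6.55406%.

6.55%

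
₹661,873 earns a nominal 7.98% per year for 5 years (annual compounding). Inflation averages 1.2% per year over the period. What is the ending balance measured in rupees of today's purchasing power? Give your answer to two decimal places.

₹915,353.23

Nominal value at maturity: ₹661,873 × (1 + 7.98%)^5 ≈ ₹971,608.44.
Price-level factor over 5 years: (1 + 1.2%)^5 ≈ 1.0614573839.
The maturity value deflated by that factor is the answer in today's purchasing power.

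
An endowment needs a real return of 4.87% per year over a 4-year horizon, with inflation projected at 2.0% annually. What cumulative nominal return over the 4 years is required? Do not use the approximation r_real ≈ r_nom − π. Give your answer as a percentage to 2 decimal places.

Required annual nominal rate: (1+4.87%)(1+2.0%) − 1 = 6.9674%.
Cumulative over 4 years: (1 + 0.069674)^4 − 1 ≈ 0.30920.

30.92%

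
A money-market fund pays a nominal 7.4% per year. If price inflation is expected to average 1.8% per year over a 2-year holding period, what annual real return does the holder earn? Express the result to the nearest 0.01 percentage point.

With constant rates the annual real return is the same each year: (1+7.4%)/(1+1.8%) − 1 = 0.05501.

5.50%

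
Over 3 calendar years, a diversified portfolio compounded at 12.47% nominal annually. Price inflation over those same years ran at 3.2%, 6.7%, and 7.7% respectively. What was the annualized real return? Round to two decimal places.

6.26%

Cumulative inflation factor: 1.032 × 1.067 × 1.077 ≈ 1.18593.
Nominal growth factor: 1.42269. Real growth factor = 1.42269 / 1.18593 ≈ 1.19964.
Annualized: 1.19964^(1/3) − 1 ≈ 0.06255.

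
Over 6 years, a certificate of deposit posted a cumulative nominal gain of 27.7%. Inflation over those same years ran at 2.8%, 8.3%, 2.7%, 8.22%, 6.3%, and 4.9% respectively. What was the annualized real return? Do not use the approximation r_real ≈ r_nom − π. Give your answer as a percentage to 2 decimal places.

-1.28%

Cumulative inflation factor: 1.028 × 1.083 × 1.027 × 1.0822 × 1.063 × 1.049 ≈ 1.37978.
Nominal growth factor: 1.27700. Real growth factor = 1.27700 / 1.37978 ≈ 0.92551.
Annualized: 0.92551^(1/6) − 1 ≈ -0.01282.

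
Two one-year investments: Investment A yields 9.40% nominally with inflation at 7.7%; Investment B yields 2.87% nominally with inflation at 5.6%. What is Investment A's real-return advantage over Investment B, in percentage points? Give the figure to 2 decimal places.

Investment A real return: 1.0940/1.077 − 1 = 1.578%.
Investment B real return: 1.0287/1.056 − 1 = -2.585%.
Difference: 1.578 − (-2.585) = 4.163 pp.

4.16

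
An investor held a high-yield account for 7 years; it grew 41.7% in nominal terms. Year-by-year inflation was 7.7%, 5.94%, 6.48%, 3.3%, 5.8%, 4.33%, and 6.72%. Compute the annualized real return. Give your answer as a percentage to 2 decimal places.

-0.60%

Cumulative inflation factor: 1.077 × 1.0594 × 1.0648 × 1.033 × 1.058 × 1.0433 × 1.0672 ≈ 1.47838.
Nominal growth factor: 1.41700. Real growth factor = 1.41700 / 1.47838 ≈ 0.95848.
Annualized: 0.95848^(1/7) − 1 ≈ -0.00604.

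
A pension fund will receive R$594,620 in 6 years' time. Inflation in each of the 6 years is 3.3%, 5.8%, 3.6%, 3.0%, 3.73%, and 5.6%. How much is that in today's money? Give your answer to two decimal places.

R$465,466.30

Price-level factor over 6 years: 1.033 × 1.058 × 1.036 × 1.030 × 1.0373 × 1.056 ≈ 1.2774716338.
Purchasing power today: R$594,620 divided by that factor.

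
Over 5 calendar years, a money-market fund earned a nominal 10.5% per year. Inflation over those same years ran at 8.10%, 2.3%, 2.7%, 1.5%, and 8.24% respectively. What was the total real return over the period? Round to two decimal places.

32.03%

Cumulative inflation factor: 1.0810 × 1.023 × 1.027 × 1.015 × 1.0824 ≈ 1.24774.
Nominal growth factor: 1.64745. Real growth factor = 1.64745 / 1.24774 ≈ 1.32034.
Total real return ≈ 32.0340%.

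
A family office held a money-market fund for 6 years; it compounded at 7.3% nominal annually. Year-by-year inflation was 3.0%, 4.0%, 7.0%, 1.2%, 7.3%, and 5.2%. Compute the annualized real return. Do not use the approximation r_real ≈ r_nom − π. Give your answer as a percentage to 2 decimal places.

Cumulative inflation factor: 1.030 × 1.040 × 1.070 × 1.012 × 1.073 × 1.052 ≈ 1.30933.
Nominal growth factor: 1.52615. Real growth factor = 1.52615 / 1.30933 ≈ 1.16560.
Annualized: 1.16560^(1/6) − 1 ≈ 0.02587.

2.59%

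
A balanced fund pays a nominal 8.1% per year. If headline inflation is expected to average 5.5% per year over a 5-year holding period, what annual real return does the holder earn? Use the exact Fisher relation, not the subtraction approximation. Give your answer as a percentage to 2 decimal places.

2.46%

With constant rates the annual real return is the same each year: (1+8.1%)/(1+5.5%) − 1 = 0.02464.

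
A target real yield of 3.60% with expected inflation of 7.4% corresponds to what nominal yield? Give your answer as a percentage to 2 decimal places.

By the Fisher equation, 1 + r_nom = (1 + 3.60%)(1 + 7.4%) = 1.0360 × 1.074 = 1.112664.
So r_nom = 11.2664%.

11.27%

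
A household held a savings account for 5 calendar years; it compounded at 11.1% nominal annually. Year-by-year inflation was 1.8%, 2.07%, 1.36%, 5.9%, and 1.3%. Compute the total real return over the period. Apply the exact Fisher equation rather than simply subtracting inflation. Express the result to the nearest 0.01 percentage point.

Cumulative inflation factor: 1.018 × 1.0207 × 1.0136 × 1.059 × 1.013 ≈ 1.12984.
Nominal growth factor: 1.69266. Real growth factor = 1.69266 / 1.12984 ≈ 1.49814.
Total real return ≈ 49.8140%.

49.81%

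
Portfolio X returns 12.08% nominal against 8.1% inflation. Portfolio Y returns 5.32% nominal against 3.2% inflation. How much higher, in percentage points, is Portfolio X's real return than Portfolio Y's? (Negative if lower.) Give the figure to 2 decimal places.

1.63

Portfolio X real return: 1.1208/1.081 − 1 = 3.682%.
Portfolio Y real return: 1.0532/1.032 − 1 = 2.054%.
Difference: 3.682 − 2.054 = 1.628 pp.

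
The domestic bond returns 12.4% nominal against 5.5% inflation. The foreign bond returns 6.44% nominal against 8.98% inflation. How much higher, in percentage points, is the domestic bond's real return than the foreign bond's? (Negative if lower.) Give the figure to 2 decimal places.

8.87

The domestic bond real return: 1.124/1.055 − 1 = 6.540%.
The foreign bond real return: 1.0644/1.0898 − 1 = -2.331%.
Difference: 6.540 − (-2.331) = 8.871 pp.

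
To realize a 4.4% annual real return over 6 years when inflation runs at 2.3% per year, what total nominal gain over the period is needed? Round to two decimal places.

48.41%

Required annual nominal rate: (1+4.4%)(1+2.3%) − 1 = 6.8012%.
Cumulative over 6 years: (1 + 0.068012)^6 − 1 ≈ 0.48408.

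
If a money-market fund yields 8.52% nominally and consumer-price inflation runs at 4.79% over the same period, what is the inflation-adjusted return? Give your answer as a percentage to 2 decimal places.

3.56%

Real return via the Fisher equation: (1 + 8.52%)/(1 + 4.79%) − 1 = 1.0852/1.0479 − 1 ≈ 0.03559.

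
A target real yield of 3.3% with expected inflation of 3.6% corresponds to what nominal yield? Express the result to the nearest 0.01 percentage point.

7.02%

By the Fisher equation, 1 + r_nom = (1 + 3.3%)(1 + 3.6%) = 1.033 × 1.036 = 1.070188.
So r_nom = 7.0188%.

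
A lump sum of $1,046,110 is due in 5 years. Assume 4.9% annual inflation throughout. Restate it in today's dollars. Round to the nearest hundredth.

$823,568.85

Price-level factor over 5 years: (1 + 4.9%)^5 ≈ 1.2702155965.
Purchasing power today: $1,046,110 divided by that factor.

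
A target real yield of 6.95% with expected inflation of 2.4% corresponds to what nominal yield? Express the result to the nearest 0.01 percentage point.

By the Fisher equation, 1 + r_nom = (1 + 6.95%)(1 + 2.4%) = 1.0695 × 1.024 = 1.095168.
So r_nom = 9.5168%.

9.52%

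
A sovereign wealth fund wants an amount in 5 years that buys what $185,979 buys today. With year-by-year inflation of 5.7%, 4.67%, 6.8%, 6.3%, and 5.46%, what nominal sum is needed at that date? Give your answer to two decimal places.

$246,350.47

Cumulative price-level factor: 1.057 × 1.0467 × 1.068 × 1.063 × 1.0546 ≈ 1.3246144723.
Multiplying $185,979 by the price-level factor gives the future nominal sum.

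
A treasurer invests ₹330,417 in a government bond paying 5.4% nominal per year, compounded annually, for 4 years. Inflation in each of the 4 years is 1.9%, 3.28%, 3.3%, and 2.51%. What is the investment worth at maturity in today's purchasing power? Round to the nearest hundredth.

Nominal value at maturity: ₹330,417 × (1 + 5.4%)^4 ≈ ₹407,778.97.
Price-level factor over 4 years: 1.019 × 1.0328 × 1.033 × 1.0251 ≈ 1.1144407101.
Dividing the nominal maturity value by the price-level factor gives the value in today's money.

₹365,904.59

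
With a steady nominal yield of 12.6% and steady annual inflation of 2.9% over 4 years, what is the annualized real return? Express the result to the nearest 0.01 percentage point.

9.43%

With constant rates the annual real return is the same each year: (1+12.6%)/(1+2.9%) − 1 = 0.09427.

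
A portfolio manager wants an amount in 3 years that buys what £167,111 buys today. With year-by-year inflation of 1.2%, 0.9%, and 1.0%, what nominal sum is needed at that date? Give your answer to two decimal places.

Cumulative price-level factor: 1.012 × 1.009 × 1.010 = 1.03131908.
Multiplying £167,111 by the price-level factor gives the future nominal sum.

£172,344.76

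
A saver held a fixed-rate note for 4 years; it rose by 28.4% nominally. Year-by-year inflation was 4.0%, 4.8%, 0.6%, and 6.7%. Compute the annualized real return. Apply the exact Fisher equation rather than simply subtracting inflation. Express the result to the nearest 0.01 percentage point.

Cumulative inflation factor: 1.040 × 1.048 × 1.006 × 1.067 ≈ 1.16992.
Nominal growth factor: 1.28400. Real growth factor = 1.28400 / 1.16992 ≈ 1.09751.
Annualized: 1.09751^(1/4) − 1 ≈ 0.02353.

2.35%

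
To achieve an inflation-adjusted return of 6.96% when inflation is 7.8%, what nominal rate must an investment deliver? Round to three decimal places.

By the Fisher equation, 1 + r_nom = (1 + 6.96%)(1 + 7.8%) = 1.0696 × 1.078 = 1.1530288.
So r_nom = 15.30288%.

15.303%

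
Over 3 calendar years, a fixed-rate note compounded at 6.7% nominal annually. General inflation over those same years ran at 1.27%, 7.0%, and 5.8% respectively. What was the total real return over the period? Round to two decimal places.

5.96%

Cumulative inflation factor: 1.0127 × 1.070 × 1.058 ≈ 1.14644.
Nominal growth factor: 1.21477. Real growth factor = 1.21477 / 1.14644 ≈ 1.05960.
Total real return ≈ 5.9603%.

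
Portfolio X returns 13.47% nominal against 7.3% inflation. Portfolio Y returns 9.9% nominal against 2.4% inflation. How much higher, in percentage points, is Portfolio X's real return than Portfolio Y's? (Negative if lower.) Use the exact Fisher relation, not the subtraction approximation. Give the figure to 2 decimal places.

Portfolio X real return: 1.1347/1.073 − 1 = 5.750%.
Portfolio Y real return: 1.099/1.024 − 1 = 7.324%.
Difference: 5.750 − 7.324 = -1.574 pp.

-1.57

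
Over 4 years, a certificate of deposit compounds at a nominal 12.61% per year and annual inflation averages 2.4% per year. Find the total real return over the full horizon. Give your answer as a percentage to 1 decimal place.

The annual real rate is (1+12.61%)/(1+2.4%) − 1 = 9.9707%.
Compounded over 4 years: (1 + 0.099707)^4 − 1 ≈ 0.46254.

46.3%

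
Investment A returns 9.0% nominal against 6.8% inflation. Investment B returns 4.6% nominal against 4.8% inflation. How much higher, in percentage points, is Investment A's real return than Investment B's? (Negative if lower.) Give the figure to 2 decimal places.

Investment A real return: 1.090/1.068 − 1 = 2.060%.
Investment B real return: 1.046/1.048 − 1 = -0.191%.
Difference: 2.060 − (-0.191) = 2.251 pp.

2.25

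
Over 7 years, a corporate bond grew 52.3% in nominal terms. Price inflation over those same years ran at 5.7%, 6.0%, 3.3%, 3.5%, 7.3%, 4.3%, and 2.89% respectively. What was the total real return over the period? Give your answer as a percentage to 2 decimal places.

Cumulative inflation factor: 1.057 × 1.060 × 1.033 × 1.035 × 1.073 × 1.043 × 1.0289 ≈ 1.37936.
Nominal growth factor: 1.52300. Real growth factor = 1.52300 / 1.37936 ≈ 1.10413.
Total real return ≈ 10.4132%.

10.41%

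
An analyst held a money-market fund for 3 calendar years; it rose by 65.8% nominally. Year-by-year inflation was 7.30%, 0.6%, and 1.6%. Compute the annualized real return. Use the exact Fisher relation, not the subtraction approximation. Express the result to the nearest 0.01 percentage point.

Cumulative inflation factor: 1.0730 × 1.006 × 1.016 ≈ 1.09671.
Nominal growth factor: 1.65800. Real growth factor = 1.65800 / 1.09671 ≈ 1.51180.
Annualized: 1.51180^(1/3) − 1 ≈ 0.14771.

14.77%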